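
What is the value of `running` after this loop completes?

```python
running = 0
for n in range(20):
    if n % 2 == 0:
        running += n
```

Sum of even numbers 0 to 19
`running` takes the values: 0 → 2 → 6 → 12 → 20 → 30 → 42 → 56 → 72 → 90

Answer: 90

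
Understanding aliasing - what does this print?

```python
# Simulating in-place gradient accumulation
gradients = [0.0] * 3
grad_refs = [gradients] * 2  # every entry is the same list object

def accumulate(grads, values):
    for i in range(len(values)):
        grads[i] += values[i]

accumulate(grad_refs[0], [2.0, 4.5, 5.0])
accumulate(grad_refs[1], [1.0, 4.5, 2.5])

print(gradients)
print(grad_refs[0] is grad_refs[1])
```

Key concept: gradient accumulation aliasing.
Step by step:
`gradients = [0.0] * 3` → gradients = [0.0, 0.0, 0.0]
`grad_refs = [gradients] * 2` → grad_refs = [[0.0, 0.0, 0.0], [0.0, 0.0, 0.0]]
`accumulate(grad_refs[0], [2.0, 4.5, 5.0])` → gradients = [2.0, 4.5, 5.0]; grad_refs = [[2.0, 4.5, 5.0], [2.0, 4.5, 5.0]]
`accumulate(grad_refs[1], [1.0, 4.5, 2.5])` → gradients = [3.0, 9.0, 7.5]; grad_refs = [[3.0, 9.0, 7.5], [3.0, 9.0, 7.5]]
`print(gradients)` → prints [3.0, 9.0, 7.5]
`print(grad_refs[0] is grad_refs[1])` → prints True

Answer:
[3.0, 9.0, 7.5]
True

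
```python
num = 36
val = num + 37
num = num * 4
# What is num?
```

Trace:
`num = 36` → num = 36
`val = num + 37` → val = 73
`num = num * 4` → num = 144
So num = 144

Answer: 144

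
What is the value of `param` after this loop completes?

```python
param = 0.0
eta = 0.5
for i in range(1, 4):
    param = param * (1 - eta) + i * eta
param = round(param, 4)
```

Moving average with lr=0.5
`param` takes the values: 0.0 → 0.5 → 1.25 → 2.125

Answer: 2.125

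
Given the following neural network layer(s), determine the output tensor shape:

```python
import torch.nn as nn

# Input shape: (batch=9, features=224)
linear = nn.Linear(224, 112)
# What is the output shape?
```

Input: (9, 224) -> Output: (9, 112)

Answer: (9, 112)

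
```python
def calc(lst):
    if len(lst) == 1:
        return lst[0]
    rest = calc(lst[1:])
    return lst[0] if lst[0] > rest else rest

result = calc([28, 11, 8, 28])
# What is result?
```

Recursive max over [28, 11, 8, 28] = 28

Answer: 28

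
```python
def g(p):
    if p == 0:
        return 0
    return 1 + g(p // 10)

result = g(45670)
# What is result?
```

Count of digits of 45670: 5

Answer: 5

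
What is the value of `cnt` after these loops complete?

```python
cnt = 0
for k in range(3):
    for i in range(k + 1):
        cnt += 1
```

Triangle: 1 + 2 + ... + 3
`cnt` takes the values: 0 → 1 → 2 → 3 → 4 → 5 → 6

Answer: 6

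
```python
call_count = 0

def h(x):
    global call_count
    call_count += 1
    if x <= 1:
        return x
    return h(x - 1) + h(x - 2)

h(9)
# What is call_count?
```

Calls(x) = 1 + Calls(x-1) + Calls(x-2); Calls(0)=Calls(1)=1. For x=9 this gives 109.

Answer: 109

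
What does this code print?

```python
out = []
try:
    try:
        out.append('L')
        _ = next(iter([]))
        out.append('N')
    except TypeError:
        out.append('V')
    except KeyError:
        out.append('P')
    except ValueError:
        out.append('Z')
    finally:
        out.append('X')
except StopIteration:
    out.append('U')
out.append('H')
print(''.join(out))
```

Execution trace: 'L' (try body) → 'X' (finally) → 'U' (outer except StopIteration) → 'H' (after the try/except). Output: LXUH

Answer: LXUH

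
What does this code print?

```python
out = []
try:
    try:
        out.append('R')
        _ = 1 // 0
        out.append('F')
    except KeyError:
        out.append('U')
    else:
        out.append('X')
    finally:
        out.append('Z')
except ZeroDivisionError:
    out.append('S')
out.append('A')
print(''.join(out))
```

Execution trace: 'R' (inner try body) → 'Z' (inner finally) → 'S' (outer except ZeroDivisionError) → 'A' (after the try/except). Output: RZSA

Answer: RZSA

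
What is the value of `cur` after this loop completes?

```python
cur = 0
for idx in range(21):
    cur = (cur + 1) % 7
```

Increment mod 7, 21 times = 0
`cur` takes the values: 0 → 1 → 2 → 3 → 4 → 5 → 6 → 0 → 1 → 2 → 3 → 4 → 5 → 6 → 0 → 1 → 2 → 3 → 4 → 5 → 6 → 0

Answer: 0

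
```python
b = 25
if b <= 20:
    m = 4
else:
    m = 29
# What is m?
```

Trace:
`b = 25` → b = 25
`if b <= 20: ...` → b <= 20 is False, take else branch → m = 29
So m = 29

Answer: 29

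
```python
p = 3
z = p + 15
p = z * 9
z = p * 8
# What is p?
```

Trace:
`p = 3` → p = 3
`z = p + 15` → z = 18
`p = z * 9` → p = 162
`z = p * 8` → z = 1296
So p = 162

Answer: 162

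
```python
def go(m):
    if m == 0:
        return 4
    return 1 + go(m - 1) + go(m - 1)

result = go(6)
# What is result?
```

go(m) = 1 + 2·go(m-1), go(0)=4. Closed form: (4+1)·2^6 - 1 = 319.

Answer: 319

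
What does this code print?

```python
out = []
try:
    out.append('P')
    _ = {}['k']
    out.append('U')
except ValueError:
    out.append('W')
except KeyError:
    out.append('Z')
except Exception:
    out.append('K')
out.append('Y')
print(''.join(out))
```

Execution trace: 'P' (try body) → 'Z' (except KeyError) → 'Y' (after the try/except). Output: PZY

Answer: PZY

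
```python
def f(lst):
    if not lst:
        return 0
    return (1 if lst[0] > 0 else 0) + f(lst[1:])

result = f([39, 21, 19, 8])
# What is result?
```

Count of positive elements in [39, 21, 19, 8] = 4

Answer: 4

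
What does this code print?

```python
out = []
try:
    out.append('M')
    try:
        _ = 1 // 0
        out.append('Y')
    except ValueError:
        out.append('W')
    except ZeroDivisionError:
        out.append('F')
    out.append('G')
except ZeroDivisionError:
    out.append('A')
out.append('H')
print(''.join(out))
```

Execution trace: 'M' (try body) → 'F' (inner except ZeroDivisionError) → 'G' (try body, no exception) → 'H' (after the try/except). Output: MFGH

Answer: MFGH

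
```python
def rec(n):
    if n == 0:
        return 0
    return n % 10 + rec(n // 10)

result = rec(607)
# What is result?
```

Sum of digits of 607: 7 + 0 + 6 = 13

Answer: 13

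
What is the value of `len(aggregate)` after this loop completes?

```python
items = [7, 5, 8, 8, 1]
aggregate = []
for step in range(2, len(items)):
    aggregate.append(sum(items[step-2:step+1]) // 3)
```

Number of 3-element averages
`aggregate` takes the values: [] → [6] → [6, 7] → [6, 7, 5]
So `len(aggregate)` = 3

Answer: 3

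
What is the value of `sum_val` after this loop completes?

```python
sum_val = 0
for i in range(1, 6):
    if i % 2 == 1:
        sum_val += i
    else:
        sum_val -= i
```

Add odd, subtract even
`sum_val` takes the values: 0 → 1 → -1 → 2 → -2 → 3

Answer: 3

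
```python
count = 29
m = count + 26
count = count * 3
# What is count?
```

Trace:
`count = 29` → count = 29
`m = count + 26` → m = 55
`count = count * 3` → count = 87
So count = 87

Answer: 87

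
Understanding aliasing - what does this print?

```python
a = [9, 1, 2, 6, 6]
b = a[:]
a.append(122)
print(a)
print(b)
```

Key concept: slice [:] creates copy.
Step by step:
`a = [9, 1, 2, 6, 6]` → a = [9, 1, 2, 6, 6]
`b = a[:]` → b = [9, 1, 2, 6, 6]
`a.append(122)` → a = [9, 1, 2, 6, 6, 122]
`print(a)` → prints [9, 1, 2, 6, 6, 122]
`print(b)` → prints [9, 1, 2, 6, 6]

Answer:
[9, 1, 2, 6, 6, 122]
[9, 1, 2, 6, 6]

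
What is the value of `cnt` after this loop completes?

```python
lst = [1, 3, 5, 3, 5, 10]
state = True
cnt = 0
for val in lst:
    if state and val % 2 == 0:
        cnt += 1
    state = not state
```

Count even values at even positions
`cnt` takes the values: 0

Answer: 0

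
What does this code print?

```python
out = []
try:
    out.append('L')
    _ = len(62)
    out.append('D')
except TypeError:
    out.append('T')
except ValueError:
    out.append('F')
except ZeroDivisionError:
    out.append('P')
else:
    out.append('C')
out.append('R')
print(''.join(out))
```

Execution trace: 'L' (try body) → 'T' (except TypeError) → 'R' (after the try/except). Output: LTR

Answer: LTR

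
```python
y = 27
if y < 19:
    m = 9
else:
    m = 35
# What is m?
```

Trace:
`y = 27` → y = 27
`if y < 19: ...` → y < 19 is False, take else branch → m = 35
So m = 35

Answer: 35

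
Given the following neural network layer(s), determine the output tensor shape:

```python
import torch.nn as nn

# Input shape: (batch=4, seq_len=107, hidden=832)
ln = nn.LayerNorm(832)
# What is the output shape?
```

Input: (4, 107, 832) -> Output: (4, 107, 832)

Answer: (4, 107, 832)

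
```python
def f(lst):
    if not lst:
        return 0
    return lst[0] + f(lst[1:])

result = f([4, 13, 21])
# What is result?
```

4 + 13 + 21 + 0 = 38

Answer: 38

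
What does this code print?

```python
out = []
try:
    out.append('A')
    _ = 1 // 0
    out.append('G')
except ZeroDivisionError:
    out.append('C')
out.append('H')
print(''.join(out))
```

Execution trace: 'A' (try body) → 'C' (except ZeroDivisionError) → 'H' (after the try/except). Output: ACH

Answer: ACH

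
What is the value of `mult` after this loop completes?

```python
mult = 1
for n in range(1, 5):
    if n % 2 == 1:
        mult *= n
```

Product of odd numbers 1 to 4
`mult` takes the values: 1 → 3

Answer: 3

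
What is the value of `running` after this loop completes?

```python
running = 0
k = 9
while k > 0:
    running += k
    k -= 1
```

Sum 9 down to 1
`running` takes the values: 0 → 9 → 17 → 24 → 30 → 35 → 39 → 42 → 44 → 45

Answer: 45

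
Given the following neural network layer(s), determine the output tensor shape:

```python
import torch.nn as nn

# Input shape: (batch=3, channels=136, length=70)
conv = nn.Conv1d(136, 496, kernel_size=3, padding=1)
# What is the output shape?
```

Input: (3, 136, 70) -> Output: (3, 496, 70)

Answer: (3, 496, 70)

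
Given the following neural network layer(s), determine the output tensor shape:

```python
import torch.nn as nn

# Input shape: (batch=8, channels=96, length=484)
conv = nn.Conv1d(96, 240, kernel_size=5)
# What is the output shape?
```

Input: (8, 96, 484) -> Output: (8, 240, 480)

Answer: (8, 240, 480)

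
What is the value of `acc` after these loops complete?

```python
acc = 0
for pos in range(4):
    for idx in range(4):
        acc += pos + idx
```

Sum of all pos+idx for pos,idx in 4x4
`acc` takes the values: 0 → 1 → 3 → 6 → 7 → 9 → 12 → 16 → 18 → 21 → 25 → 30 → 33 → 37 → 42 → 48

Answer: 48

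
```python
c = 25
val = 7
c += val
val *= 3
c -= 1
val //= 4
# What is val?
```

Trace:
`c = 25` → c = 25
`val = 7` → val = 7
`c += val` → c = 32
`val *= 3` → val = 21
`c -= 1` → c = 31
`val //= 4` → val = 5
So val = 5

Answer: 5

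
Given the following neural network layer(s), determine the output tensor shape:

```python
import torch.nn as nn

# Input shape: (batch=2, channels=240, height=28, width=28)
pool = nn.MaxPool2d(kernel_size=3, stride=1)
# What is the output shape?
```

Input: (2, 240, 28, 28) -> Output: (2, 240, 26, 26)

Answer: (2, 240, 26, 26)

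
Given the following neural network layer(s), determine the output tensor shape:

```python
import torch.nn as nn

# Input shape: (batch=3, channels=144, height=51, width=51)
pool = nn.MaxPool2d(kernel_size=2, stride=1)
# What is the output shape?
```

Input: (3, 144, 51, 51) -> Output: (3, 144, 50, 50)

Answer: (3, 144, 50, 50)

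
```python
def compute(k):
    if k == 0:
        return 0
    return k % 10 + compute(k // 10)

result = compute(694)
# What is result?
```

Sum of digits of 694: 4 + 9 + 6 = 19

Answer: 19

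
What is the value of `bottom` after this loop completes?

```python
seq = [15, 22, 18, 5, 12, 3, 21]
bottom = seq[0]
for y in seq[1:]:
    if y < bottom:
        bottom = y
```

Minimum of [15, 22, 18, 5, 12, 3, 21]
`bottom` takes the values: 15 → 5 → 3

Answer: 3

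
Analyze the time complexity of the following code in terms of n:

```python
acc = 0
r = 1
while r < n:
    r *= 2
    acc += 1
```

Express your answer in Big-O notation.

Each loop level contributes: log n. Multiplying the contributions gives O(log n).

Answer: O(log n)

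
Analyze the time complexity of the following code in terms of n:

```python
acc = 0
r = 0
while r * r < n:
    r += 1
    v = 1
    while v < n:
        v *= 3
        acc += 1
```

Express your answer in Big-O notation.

Each loop level contributes: √n × log n. Multiplying the contributions gives O(√n log n).

Answer: O(√n log n)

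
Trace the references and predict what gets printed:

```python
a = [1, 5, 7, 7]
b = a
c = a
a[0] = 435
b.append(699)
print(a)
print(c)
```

Key concept: multiple aliases.
Step by step:
`a = [1, 5, 7, 7]` → a = [1, 5, 7, 7]
`b = a` → b = [1, 5, 7, 7] (same object as a)
`c = a` → c = [1, 5, 7, 7] (same object as a, b)
`a[0] = 435` → a = [435, 5, 7, 7] (same object as b, c); b = [435, 5, 7, 7] (same object as a, c); c = [435, 5, 7, 7] (same object as a, b)
`b.append(699)` → a = [435, 5, 7, 7, 699] (same object as b, c); b = [435, 5, 7, 7, 699] (same object as a, c); c = [435, 5, 7, 7, 699] (same object as a, b)
`print(a)` → prints [435, 5, 7, 7, 699]
`print(c)` → prints [435, 5, 7, 7, 699]

Answer:
[435, 5, 7, 7, 699]
[435, 5, 7, 7, 699]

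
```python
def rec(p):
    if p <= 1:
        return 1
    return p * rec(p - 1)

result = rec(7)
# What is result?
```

rec(7) = 7 * 6 * 5 * 4 * 3 * 2 * 1 = 5040

Answer: 5040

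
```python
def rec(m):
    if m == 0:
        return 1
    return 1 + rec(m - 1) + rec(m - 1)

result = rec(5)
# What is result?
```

rec(m) = 1 + 2·rec(m-1), rec(0)=1. Closed form: (1+1)·2^5 - 1 = 63.

Answer: 63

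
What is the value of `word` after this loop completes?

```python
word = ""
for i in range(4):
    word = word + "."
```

Repeat '.' 4 times
`word` takes the values: "" → "." → ".." → "..." → "...."

Answer: "...."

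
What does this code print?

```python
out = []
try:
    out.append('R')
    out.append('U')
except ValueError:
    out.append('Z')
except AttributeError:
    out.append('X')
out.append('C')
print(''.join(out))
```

Execution trace: 'R' (try body) → 'U' (try body, no exception) → 'C' (after the try/except). Output: RUC

Answer: RUC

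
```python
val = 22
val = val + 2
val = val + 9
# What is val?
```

Trace:
`val = 22` → val = 22
`val = val + 2` → val = 24
`val = val + 9` → val = 33
So val = 33

Answer: 33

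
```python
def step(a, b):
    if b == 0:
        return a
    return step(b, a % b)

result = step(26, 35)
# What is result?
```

step(26, 35) -> step(35, 26) -> step(26, 9) -> step(9, 8) -> step(8, 1) -> step(1, 0) -> 1

Answer: 1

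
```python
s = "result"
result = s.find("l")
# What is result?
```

Trace:
`s = "result"` → s = 'result'
`result = s.find("l")` → result = 4
So result = 4

Answer: 4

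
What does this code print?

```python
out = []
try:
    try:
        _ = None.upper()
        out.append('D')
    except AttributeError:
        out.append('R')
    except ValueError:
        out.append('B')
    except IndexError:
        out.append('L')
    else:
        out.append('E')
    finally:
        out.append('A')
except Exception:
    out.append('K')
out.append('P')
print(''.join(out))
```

Execution trace: 'R' (inner except AttributeError) → 'A' (inner finally) → 'P' (after the try/except). Output: RAP

Answer: RAP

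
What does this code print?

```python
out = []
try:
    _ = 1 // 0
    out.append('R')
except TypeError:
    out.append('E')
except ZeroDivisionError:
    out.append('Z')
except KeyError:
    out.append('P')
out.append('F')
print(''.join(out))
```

Execution trace: 'Z' (except ZeroDivisionError) → 'F' (after the try/except). Output: ZF

Answer: ZF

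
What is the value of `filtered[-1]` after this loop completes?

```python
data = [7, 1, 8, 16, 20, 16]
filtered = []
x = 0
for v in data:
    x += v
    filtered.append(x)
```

Cumulative sum ends at 68
`filtered` takes the values: [] → [7] → [7, 8] → [7, 8, 16] → [7, 8, 16, 32] → [7, 8, 16, 32, 52] → [7, 8, 16, 32, 52, 68]
So `filtered[-1]` = 68

Answer: 68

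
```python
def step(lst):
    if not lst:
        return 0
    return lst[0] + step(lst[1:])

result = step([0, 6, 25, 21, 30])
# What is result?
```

0 + 6 + 25 + 21 + 30 + 0 = 82

Answer: 82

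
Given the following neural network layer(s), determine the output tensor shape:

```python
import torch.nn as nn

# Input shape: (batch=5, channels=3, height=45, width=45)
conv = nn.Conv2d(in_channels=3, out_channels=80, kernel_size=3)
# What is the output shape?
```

Input: (5, 3, 45, 45) -> Output: (5, 80, 43, 43)

Answer: (5, 80, 43, 43)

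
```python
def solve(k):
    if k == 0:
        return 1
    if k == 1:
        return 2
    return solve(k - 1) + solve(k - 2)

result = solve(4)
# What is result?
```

Build up from base cases: solve(0)=1, solve(1)=2, solve(2)=3, solve(3)=5, solve(4)=8

Answer: 8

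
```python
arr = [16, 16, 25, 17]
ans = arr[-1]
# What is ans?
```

Trace:
`arr = [16, 16, 25, 17]` → arr = [16, 16, 25, 17]
`ans = arr[-1]` → ans = 17
So ans = 17

Answer: 17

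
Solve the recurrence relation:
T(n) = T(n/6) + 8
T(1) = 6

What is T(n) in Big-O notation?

Each step divides n by 6 and adds 8. After log_6(n) steps we reach T(1)=6. So T(n) = 8·log_6(n) + 6 = O(log n).

Answer: O(log n)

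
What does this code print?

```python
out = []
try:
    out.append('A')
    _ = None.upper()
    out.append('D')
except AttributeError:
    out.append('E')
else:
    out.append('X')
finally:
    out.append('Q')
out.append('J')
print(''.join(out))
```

Execution trace: 'A' (try body) → 'E' (except AttributeError) → 'Q' (finally) → 'J' (after the try/except). Output: AEQJ

Answer: AEQJ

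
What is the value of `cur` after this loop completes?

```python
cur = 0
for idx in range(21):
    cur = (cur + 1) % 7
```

Increment mod 7, 21 times = 0
`cur` takes the values: 0 → 1 → 2 → 3 → 4 → 5 → 6 → 0 → 1 → 2 → 3 → 4 → 5 → 6 → 0 → 1 → 2 → 3 → 4 → 5 → 6 → 0

Answer: 0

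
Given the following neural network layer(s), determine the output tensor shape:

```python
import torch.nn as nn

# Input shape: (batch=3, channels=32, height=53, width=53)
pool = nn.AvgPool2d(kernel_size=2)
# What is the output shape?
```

Input: (3, 32, 53, 53) -> Output: (3, 32, 26, 26)

Answer: (3, 32, 26, 26)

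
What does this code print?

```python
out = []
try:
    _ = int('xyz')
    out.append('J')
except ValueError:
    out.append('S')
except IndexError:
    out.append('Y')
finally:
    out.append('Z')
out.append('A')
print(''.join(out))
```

Execution trace: 'S' (except ValueError) → 'Z' (finally) → 'A' (after the try/except). Output: SZA

Answer: SZA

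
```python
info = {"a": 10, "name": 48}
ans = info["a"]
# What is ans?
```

Trace:
`info = {"a": 10, "name": 48}` → info = {'a': 10, 'name': 48}
`ans = info["a"]` → ans = 10
So ans = 10

Answer: 10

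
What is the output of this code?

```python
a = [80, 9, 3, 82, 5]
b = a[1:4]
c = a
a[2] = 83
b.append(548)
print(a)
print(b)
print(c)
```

Key concept: slice vs alias.
Step by step:
`a = [80, 9, 3, 82, 5]` → a = [80, 9, 3, 82, 5]
`b = a[1:4]` → b = [9, 3, 82]
`c = a` → c = [80, 9, 3, 82, 5] (same object as a)
`a[2] = 83` → a = [80, 9, 83, 82, 5] (same object as c); c = [80, 9, 83, 82, 5] (same object as a)
`b.append(548)` → b = [9, 3, 82, 548]
`print(a)` → prints [80, 9, 83, 82, 5]
`print(b)` → prints [9, 3, 82, 548]
`print(c)` → prints [80, 9, 83, 82, 5]

Answer:
[80, 9, 83, 82, 5]
[9, 3, 82, 548]
[80, 9, 83, 82, 5]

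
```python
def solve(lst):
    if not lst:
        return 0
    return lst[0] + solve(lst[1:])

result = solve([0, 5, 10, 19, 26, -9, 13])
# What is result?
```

0 + 5 + 10 + 19 + 26 + (-9) + 13 + 0 = 64

Answer: 64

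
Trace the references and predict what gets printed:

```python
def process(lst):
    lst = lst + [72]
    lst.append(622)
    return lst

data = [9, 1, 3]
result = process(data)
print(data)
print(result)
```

Key concept: rebinding parameter vs mutation.
Step by step:
`data = [9, 1, 3]` → data = [9, 1, 3]
`result = process(data)` → result = [9, 1, 3, 72, 622]
`print(data)` → prints [9, 1, 3]
`print(result)` → prints [9, 1, 3, 72, 622]

Answer:
[9, 1, 3]
[9, 1, 3, 72, 622]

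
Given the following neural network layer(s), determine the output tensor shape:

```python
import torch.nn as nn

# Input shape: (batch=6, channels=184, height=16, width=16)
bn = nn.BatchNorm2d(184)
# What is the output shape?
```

Input: (6, 184, 16, 16) -> Output: (6, 184, 16, 16)

Answer: (6, 184, 16, 16)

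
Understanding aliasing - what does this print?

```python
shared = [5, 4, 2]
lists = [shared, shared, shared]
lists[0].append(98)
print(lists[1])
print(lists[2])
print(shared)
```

Key concept: list of same reference.
Step by step:
`shared = [5, 4, 2]` → shared = [5, 4, 2]
`lists = [shared, shared, shared]` → lists = [[5, 4, 2], [5, 4, 2], [5, 4, 2]]
`lists[0].append(98)` → shared = [5, 4, 2, 98]; lists = [[5, 4, 2, 98], [5, 4, 2, 98], [5, 4, 2, 98]]
`print(lists[1])` → prints [5, 4, 2, 98]
`print(lists[2])` → prints [5, 4, 2, 98]
`print(shared)` → prints [5, 4, 2, 98]

Answer:
[5, 4, 2, 98]
[5, 4, 2, 98]
[5, 4, 2, 98]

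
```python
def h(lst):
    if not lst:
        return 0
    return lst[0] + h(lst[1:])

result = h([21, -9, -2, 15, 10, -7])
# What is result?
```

21 + (-9) + (-2) + 15 + 10 + (-7) + 0 = 28

Answer: 28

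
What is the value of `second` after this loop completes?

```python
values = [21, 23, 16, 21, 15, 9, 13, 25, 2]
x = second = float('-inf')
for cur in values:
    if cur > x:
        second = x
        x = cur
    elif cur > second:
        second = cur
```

Second largest (with repeats) in [21, 23, 16, 21, 15, 9, 13, 25, 2]
`second` takes the values: -inf → 21 → 23

Answer: 23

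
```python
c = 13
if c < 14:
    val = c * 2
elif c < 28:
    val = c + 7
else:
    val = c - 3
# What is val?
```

Trace:
`c = 13` → c = 13
`if c < 14: ...` → c < 14 is True → val = 26
So val = 26

Answer: 26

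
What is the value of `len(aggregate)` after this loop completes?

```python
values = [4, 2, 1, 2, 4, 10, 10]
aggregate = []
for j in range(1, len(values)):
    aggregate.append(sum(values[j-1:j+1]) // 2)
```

Number of 2-element averages
`aggregate` takes the values: [] → [3] → [3, 1] → [3, 1, 1] → [3, 1, 1, 3] → [3, 1, 1, 3, 7] → [3, 1, 1, 3, 7, 10]
So `len(aggregate)` = 6

Answer: 6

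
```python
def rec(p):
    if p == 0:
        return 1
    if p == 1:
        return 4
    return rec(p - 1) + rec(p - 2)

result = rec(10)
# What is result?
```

Build up from base cases: rec(0)=1, rec(1)=4, rec(2)=5, rec(3)=9, rec(4)=14, rec(5)=23, rec(6)=37, ..., rec(10)=254

Answer: 254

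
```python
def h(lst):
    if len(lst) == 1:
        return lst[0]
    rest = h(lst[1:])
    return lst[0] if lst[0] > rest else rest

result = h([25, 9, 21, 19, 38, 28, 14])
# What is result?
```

Recursive max over [25, 9, 21, 19, 38, 28, 14] = 38

Answer: 38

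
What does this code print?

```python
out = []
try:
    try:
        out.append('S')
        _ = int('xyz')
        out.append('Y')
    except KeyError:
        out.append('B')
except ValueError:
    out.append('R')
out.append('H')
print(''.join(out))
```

Execution trace: 'S' (try body) → 'R' (outer except ValueError) → 'H' (after the try/except). Output: SRH

Answer: SRH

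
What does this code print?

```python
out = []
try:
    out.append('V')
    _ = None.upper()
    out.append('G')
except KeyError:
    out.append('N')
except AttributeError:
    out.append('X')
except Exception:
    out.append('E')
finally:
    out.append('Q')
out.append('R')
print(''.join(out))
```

Execution trace: 'V' (try body) → 'X' (except AttributeError) → 'Q' (finally) → 'R' (after the try/except). Output: VXQR

Answer: VXQR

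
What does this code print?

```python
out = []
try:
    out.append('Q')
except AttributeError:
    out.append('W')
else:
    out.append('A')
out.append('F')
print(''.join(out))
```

Execution trace: 'Q' (try body, no exception) → 'A' (else) → 'F' (after the try/except). Output: QAF

Answer: QAF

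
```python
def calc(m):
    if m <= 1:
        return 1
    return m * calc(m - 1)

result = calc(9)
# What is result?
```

calc(9) = 9 * 8 * 7 * 6 * 5 * 4 * 3 * 2 * 1 = 362880

Answer: 362880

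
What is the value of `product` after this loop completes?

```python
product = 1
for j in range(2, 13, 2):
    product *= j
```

Product of even numbers 2 to 12
`product` takes the values: 1 → 2 → 8 → 48 → 384 → 3840 → 46080

Answer: 46080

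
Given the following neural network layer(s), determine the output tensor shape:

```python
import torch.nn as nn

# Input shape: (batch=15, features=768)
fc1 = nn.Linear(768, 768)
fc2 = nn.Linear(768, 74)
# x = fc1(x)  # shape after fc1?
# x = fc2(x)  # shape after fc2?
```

Input: (15, 768) -> after fc1: (15, 768) -> Output: (15, 74)

Answer: (15, 74)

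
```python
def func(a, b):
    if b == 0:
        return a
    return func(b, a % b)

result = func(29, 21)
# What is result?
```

func(29, 21) -> func(21, 8) -> func(8, 5) -> func(5, 3) -> func(3, 2) -> func(2, 1) -> func(1, 0) -> 1

Answer: 1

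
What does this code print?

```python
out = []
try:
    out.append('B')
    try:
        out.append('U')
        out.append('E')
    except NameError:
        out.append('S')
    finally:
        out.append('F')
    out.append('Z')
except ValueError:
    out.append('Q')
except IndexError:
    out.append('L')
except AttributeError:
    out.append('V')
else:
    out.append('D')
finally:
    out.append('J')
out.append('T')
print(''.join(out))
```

Execution trace: 'B' (try body) → 'U' (inner try body) → 'E' (inner try body, no exception) → 'F' (inner finally) → 'Z' (try body, no exception) → 'D' (else) → 'J' (finally) → 'T' (after the try/except). Output: BUEFZDJT

Answer: BUEFZDJT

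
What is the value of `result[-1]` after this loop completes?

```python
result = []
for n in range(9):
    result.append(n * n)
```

Last element of squares 0 to 8
`result` takes the values: [] → [0] → [0, 1] → [0, 1, 4] → [0, 1, 4, 9] → [0, 1, 4, 9, 16] → [0, 1, 4, 9, 16, 25] → [0, 1, 4, 9, 16, 25, 36] → [0, 1, 4, 9, 16, 25, 36, 49] → [0, 1, 4, 9, 16, 25, 36, 49, 64]
So `result[-1]` = 64

Answer: 64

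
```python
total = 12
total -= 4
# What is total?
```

Trace:
`total = 12` → total = 12
`total -= 4` → total = 8
So total = 8

Answer: 8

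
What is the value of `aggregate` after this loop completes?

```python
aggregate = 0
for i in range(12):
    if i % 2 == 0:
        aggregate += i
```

Sum of even numbers 0 to 11
`aggregate` takes the values: 0 → 2 → 6 → 12 → 20 → 30

Answer: 30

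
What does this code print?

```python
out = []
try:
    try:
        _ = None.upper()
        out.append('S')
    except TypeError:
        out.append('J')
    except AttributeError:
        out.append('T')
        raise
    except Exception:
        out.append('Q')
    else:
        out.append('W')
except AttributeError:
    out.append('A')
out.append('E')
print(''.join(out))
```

Execution trace: 'T' (except AttributeError) → 'A' (outer except AttributeError) → 'E' (after the try/except). Output: TAE

Answer: TAE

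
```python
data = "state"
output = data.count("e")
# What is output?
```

Trace:
`data = "state"` → data = 'state'
`output = data.count("e")` → output = 1
So output = 1

Answer: 1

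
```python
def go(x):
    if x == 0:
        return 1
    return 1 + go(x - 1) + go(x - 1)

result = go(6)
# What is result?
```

go(x) = 1 + 2·go(x-1), go(0)=1. Closed form: (1+1)·2^6 - 1 = 127.

Answer: 127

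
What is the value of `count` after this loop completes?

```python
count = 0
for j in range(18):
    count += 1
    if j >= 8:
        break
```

Loop breaks when j reaches 8, count is 9
`count` takes the values: 0 → 1 → 2 → 3 → 4 → 5 → 6 → 7 → 8 → 9

Answer: 9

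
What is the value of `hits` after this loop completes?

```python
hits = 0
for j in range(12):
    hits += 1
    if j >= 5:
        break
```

Loop breaks when j reaches 5, hits is 6
`hits` takes the values: 0 → 1 → 2 → 3 → 4 → 5 → 6

Answer: 6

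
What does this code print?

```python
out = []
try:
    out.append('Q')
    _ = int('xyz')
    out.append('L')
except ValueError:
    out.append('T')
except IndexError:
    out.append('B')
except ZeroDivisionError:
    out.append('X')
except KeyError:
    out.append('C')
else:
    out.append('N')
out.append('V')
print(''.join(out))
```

Execution trace: 'Q' (try body) → 'T' (except ValueError) → 'V' (after the try/except). Output: QTV

Answer: QTV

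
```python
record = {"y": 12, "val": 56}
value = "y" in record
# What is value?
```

Trace:
`record = {"y": 12, "val": 56}` → record = {'y': 12, 'val': 56}
`value = "y" in record` → value = True
So value = True

Answer: True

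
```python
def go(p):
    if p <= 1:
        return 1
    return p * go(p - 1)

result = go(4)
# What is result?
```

go(4) = 4 * 3 * 2 * 1 = 24

Answer: 24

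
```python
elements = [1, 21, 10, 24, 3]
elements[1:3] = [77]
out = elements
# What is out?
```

Trace:
`elements = [1, 21, 10, 24, 3]` → elements = [1, 21, 10, 24, 3]
`elements[1:3] = [77]` → elements = [1, 77, 24, 3]
`out = elements` → out = [1, 77, 24, 3]
So out = [1, 77, 24, 3]

Answer: [1, 77, 24, 3]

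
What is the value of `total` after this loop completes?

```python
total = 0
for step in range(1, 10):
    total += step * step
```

Sum of squares 1² to 9² = 285
`total` takes the values: 0 → 1 → 5 → 14 → 30 → 55 → 91 → 140 → 204 → 285

Answer: 285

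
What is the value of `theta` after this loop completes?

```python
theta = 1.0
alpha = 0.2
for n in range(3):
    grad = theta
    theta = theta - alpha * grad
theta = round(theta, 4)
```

Gradient descent: w = 1.0 * (1 - 0.2)^3
`theta` takes the values: 1.0 → 0.8 → 0.64 → 0.512

Answer: 0.512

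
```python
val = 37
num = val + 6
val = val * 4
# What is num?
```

Trace:
`val = 37` → val = 37
`num = val + 6` → num = 43
`val = val * 4` → val = 148
So num = 43

Answer: 43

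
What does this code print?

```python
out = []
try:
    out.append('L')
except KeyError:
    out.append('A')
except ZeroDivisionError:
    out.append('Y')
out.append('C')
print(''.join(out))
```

Execution trace: 'L' (try body, no exception) → 'C' (after the try/except). Output: LC

Answer: LC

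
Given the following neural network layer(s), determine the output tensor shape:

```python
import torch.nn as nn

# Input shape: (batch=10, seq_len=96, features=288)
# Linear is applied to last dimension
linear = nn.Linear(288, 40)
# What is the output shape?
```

Input: (10, 96, 288) -> Output: (10, 96, 40)

Answer: (10, 96, 40)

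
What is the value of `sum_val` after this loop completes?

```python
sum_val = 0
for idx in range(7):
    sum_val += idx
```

Sum of 0 to 6 = 21
`sum_val` takes the values: 0 → 1 → 3 → 6 → 10 → 15 → 21

Answer: 21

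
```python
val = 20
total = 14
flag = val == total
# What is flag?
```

Trace:
`val = 20` → val = 20
`total = 14` → total = 14
`flag = val == total` → flag = False
So flag = False

Answer: False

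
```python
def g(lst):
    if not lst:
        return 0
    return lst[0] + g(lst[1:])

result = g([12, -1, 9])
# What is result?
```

12 + (-1) + 9 + 0 = 20

Answer: 20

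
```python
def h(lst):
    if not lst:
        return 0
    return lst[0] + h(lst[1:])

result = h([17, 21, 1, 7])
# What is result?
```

17 + 21 + 1 + 7 + 0 = 46

Answer: 46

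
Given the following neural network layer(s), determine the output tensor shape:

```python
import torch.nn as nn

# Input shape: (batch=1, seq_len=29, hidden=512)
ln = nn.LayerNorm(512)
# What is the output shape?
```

Input: (1, 29, 512) -> Output: (1, 29, 512)

Answer: (1, 29, 512)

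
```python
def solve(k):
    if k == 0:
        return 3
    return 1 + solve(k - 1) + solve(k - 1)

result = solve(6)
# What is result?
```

solve(k) = 1 + 2·solve(k-1), solve(0)=3. Closed form: (3+1)·2^6 - 1 = 255.

Answer: 255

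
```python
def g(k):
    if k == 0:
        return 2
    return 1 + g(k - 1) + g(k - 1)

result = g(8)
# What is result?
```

g(k) = 1 + 2·g(k-1), g(0)=2. Closed form: (2+1)·2^8 - 1 = 767.

Answer: 767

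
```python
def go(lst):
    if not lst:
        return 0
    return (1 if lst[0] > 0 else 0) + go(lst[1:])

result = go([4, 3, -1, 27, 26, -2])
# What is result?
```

Count of positive elements in [4, 3, -1, 27, 26, -2] = 4

Answer: 4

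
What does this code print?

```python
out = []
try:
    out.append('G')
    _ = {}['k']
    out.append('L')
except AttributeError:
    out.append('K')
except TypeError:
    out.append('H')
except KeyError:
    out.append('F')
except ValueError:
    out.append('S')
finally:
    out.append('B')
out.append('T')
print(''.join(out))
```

Execution trace: 'G' (try body) → 'F' (except KeyError) → 'B' (finally) → 'T' (after the try/except). Output: GFBT

Answer: GFBT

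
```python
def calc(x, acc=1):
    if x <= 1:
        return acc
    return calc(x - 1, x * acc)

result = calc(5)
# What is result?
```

Accumulator trace (n, acc): (5, 1) -> (4, 5) -> (3, 20) -> (2, 60) -> (1, 120) -> return 120

Answer: 120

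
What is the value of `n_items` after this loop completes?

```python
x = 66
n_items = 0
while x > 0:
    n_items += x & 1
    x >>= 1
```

Count set bits in 66 (binary: 0b1000010)
`n_items` takes the values: 0 → 1 → 2

Answer: 2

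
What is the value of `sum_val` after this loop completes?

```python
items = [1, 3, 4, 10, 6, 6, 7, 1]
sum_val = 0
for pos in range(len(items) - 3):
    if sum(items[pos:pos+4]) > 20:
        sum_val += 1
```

Count windows with sum > 20
`sum_val` takes the values: 0 → 1 → 2 → 3

Answer: 3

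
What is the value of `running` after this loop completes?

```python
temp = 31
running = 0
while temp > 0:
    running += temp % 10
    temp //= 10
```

Sum digits of 31
`running` takes the values: 0 → 1 → 4

Answer: 4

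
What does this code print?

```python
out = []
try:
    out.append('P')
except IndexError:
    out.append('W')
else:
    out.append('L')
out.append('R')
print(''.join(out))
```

Execution trace: 'P' (try body, no exception) → 'L' (else) → 'R' (after the try/except). Output: PLR

Answer: PLR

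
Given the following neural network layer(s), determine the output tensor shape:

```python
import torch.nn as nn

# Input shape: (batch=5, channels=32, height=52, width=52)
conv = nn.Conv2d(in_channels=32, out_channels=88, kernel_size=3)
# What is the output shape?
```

Input: (5, 32, 52, 52) -> Output: (5, 88, 50, 50)

Answer: (5, 88, 50, 50)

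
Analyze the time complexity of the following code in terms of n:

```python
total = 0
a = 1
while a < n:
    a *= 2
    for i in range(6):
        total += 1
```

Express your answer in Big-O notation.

Each loop level contributes: log n × 1. Multiplying the contributions gives O(log n).

Answer: O(log n)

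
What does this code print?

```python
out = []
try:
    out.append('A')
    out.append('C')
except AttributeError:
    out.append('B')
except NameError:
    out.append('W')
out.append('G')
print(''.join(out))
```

Execution trace: 'A' (try body) → 'C' (try body, no exception) → 'G' (after the try/except). Output: ACG

Answer: ACG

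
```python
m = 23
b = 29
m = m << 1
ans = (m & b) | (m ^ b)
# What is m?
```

Trace:
`m = 23` → m = 23
`b = 29` → b = 29
`m = m << 1` → m = 46
`ans = (m & b) | (m ^ b)` → ans = 63
So m = 46

Answer: 46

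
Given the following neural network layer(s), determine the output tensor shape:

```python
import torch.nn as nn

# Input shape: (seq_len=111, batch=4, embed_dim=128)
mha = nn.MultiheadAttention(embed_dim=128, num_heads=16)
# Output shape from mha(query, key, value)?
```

Input: (111, 4, 128) -> Output: (111, 4, 128)

Answer: (111, 4, 128)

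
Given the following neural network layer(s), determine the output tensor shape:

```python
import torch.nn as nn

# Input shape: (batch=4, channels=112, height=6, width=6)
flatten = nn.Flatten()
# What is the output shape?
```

Input: (4, 112, 6, 6) -> Output: (4, 4032)

Answer: (4, 4032)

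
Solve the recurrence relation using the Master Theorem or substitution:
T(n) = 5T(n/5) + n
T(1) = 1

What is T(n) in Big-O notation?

By Master Theorem: a=5, b=5, f(n)=n. Since log_5(5) = 1 and f(n) = Θ(n^1), Case 2 applies. T(n) = O(n log n).

Answer: O(n log n)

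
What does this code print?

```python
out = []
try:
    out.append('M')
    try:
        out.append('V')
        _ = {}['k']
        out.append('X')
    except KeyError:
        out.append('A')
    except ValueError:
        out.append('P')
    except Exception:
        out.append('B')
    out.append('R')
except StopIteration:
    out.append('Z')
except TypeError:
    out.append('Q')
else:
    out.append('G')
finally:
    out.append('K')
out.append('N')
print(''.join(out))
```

Execution trace: 'M' (try body) → 'V' (inner try body) → 'A' (inner except KeyError) → 'R' (try body, no exception) → 'G' (else) → 'K' (finally) → 'N' (after the try/except). Output: MVARGKN

Answer: MVARGKN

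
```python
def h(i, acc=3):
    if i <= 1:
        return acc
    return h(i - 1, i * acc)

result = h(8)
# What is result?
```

Accumulator trace (n, acc): (8, 3) -> (7, 24) -> (6, 168) -> (5, 1008) -> (4, 5040) -> (3, 20160) -> (2, 60480) -> (1, 120960) -> return 120960

Answer: 120960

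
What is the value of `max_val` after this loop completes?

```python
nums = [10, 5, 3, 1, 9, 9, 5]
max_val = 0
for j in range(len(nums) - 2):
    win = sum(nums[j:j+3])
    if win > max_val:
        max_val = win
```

Max sum of 3-element window in [10, 5, 3, 1, 9, 9, 5]
`max_val` takes the values: 0 → 18 → 19 → 23

Answer: 23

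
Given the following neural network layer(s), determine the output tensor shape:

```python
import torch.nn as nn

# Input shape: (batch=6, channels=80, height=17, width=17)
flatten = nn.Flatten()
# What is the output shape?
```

Input: (6, 80, 17, 17) -> Output: (6, 23120)

Answer: (6, 23120)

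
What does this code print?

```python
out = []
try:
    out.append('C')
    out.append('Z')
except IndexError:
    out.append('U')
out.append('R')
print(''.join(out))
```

Execution trace: 'C' (try body) → 'Z' (try body, no exception) → 'R' (after the try/except). Output: CZR

Answer: CZR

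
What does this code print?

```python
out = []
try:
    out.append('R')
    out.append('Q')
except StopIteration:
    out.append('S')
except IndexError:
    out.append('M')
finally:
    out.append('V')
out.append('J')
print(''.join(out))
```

Execution trace: 'R' (try body) → 'Q' (try body, no exception) → 'V' (finally) → 'J' (after the try/except). Output: RQVJ

Answer: RQVJ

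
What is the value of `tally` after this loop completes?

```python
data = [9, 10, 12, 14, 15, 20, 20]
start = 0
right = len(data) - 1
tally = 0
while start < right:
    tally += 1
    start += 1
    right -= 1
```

Iterations until pointers meet (list length 7)
`tally` takes the values: 0 → 1 → 2 → 3

Answer: 3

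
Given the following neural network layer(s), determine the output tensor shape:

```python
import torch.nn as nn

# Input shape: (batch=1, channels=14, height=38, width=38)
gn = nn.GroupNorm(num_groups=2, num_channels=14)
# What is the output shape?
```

Input: (1, 14, 38, 38) -> Output: (1, 14, 38, 38)

Answer: (1, 14, 38, 38)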